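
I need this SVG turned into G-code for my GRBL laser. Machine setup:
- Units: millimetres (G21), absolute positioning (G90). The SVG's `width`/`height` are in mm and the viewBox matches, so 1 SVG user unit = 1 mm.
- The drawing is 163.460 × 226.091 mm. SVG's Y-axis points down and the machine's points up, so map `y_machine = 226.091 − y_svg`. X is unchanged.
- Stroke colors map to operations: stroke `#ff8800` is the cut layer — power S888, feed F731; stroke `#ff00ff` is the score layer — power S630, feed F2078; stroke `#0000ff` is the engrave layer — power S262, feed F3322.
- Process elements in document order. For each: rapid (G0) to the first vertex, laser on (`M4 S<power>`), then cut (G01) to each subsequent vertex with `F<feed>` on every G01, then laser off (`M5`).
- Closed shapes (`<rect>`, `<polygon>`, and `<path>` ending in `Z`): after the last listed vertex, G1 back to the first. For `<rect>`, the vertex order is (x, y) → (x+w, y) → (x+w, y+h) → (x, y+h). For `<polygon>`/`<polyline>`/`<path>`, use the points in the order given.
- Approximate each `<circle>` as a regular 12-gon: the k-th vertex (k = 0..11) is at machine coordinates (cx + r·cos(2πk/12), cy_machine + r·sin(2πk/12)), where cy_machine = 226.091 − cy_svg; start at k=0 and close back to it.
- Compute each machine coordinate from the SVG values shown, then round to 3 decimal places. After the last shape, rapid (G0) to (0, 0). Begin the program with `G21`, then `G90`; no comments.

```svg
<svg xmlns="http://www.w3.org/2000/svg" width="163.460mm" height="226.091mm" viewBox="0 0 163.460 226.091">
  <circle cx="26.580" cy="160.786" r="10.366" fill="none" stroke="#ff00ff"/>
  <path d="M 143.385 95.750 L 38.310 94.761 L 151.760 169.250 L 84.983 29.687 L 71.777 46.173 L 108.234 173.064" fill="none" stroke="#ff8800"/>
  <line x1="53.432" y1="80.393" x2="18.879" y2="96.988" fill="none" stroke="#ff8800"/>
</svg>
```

1 u = 1 mm; y_m = 226.091 − y.

[1] `<circle>` circle, #ff00ff→score S630 F2078: (36.946,65.305) → (35.557,70.488) → (31.763,74.282) → (26.580,75.671) → (21.397,74.282) → (17.603,70.488) → (16.214,65.305) → (17.603,60.122) → (21.397,56.328) → (26.580,54.939) → (31.763,56.328) → (35.557,60.122) → (36.946,65.305) (closed)

[2] `<path>` open polyline, #ff8800→cut S888 F731: (143.385,130.341) → (38.310,131.330) → (151.760,56.841) → (84.983,196.404) → (71.777,179.918) → (108.234,53.027)

[3] `<line>` line segment, #ff8800→cut S888 F731: (53.432,145.698) → (18.879,129.103)

G21
G90
G0 X36.946 Y65.305
M4 S630
G01 X35.557 Y70.488 F2078
G01 X31.763 Y74.282 F2078
G01 X26.580 Y75.671 F2078
G01 X21.397 Y74.282 F2078
G01 X17.603 Y70.488 F2078
G01 X16.214 Y65.305 F2078
G01 X17.603 Y60.122 F2078
G01 X21.397 Y56.328 F2078
G01 X26.580 Y54.939 F2078
G01 X31.763 Y56.328 F2078
G01 X35.557 Y60.122 F2078
G01 X36.946 Y65.305 F2078
M5
G0 X143.385 Y130.341
M4 S888
G01 X38.310 Y131.330 F731
G01 X151.760 Y56.841 F731
G01 X84.983 Y196.404 F731
G01 X71.777 Y179.918 F731
G01 X108.234 Y53.027 F731
M5
G0 X53.432 Y145.698
M4 S888
G01 X18.879 Y129.103 F731
M5
G0 X0.000 Y0.000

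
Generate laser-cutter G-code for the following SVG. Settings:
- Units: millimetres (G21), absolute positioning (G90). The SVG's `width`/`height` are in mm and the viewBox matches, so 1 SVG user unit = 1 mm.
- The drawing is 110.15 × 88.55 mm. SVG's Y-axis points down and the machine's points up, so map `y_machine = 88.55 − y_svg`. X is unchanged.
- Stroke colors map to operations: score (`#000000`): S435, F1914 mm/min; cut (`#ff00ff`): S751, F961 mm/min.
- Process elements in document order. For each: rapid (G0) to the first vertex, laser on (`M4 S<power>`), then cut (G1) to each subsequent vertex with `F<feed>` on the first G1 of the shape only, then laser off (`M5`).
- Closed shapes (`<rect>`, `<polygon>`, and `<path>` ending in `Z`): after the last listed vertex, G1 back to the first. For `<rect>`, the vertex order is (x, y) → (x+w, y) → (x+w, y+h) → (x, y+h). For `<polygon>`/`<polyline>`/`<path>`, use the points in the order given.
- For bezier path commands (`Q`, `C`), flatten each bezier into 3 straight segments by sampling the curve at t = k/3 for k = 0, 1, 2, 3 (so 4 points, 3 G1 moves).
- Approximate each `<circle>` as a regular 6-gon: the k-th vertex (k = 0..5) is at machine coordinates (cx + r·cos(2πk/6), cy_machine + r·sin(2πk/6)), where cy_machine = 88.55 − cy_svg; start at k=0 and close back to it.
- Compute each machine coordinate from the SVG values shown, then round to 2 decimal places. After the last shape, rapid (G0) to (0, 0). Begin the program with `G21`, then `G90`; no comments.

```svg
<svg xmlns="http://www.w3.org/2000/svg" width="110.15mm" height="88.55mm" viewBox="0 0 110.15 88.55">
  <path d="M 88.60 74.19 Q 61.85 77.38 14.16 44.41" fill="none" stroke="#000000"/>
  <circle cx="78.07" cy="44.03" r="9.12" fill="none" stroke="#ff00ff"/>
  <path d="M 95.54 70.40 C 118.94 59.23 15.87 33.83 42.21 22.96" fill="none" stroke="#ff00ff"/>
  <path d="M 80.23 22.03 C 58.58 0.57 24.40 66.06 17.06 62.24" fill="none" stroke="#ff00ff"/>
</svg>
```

G21
G90
G0 X88.60 Y14.36
M4 S435
G1 X68.44 Y16.25 F1914
G1 X43.63 Y26.18
G1 X14.16 Y44.14
M5
G0 X87.19 Y44.52
M4 S751
G1 X82.63 Y52.42 F961
G1 X73.51 Y52.42
G1 X68.95 Y44.52
G1 X73.51 Y36.62
G1 X82.63 Y36.62
G1 X87.19 Y44.52
M5
G0 X95.54 Y18.15
M4 S751
G1 X86.26 Y33.00 F961
G1 X49.53 Y50.94
G1 X42.21 Y65.59
M5
G0 X80.23 Y66.52
M4 S751
G1 X55.86 Y64.78 F961
G1 X31.89 Y39.81
G1 X17.06 Y26.31
M5
G0 X0.00 Y0.00

viewBox `0 0 110.15 88.55` with mm width/height → 1 unit = 1 mm. Flip: y_m = 88.55 − y_svg.

**Shape 1** — `<path>` quadratic bezier, stroke `#000000` → score (S435, F1914). Control points (SVG): P0=(88.60,74.19), P1=(61.85,77.38), P2=(14.16,44.41); sampled at t=k/3. Machine vertices: (88.60,14.36) → (68.44,16.25) → (43.63,26.18) → (14.16,44.14). Open path.

**Shape 2** — `<circle>` circle, stroke `#ff00ff` → cut (S751, F961). Machine vertices: (87.19,44.52) → (82.63,52.42) → (73.51,52.42) → (68.95,44.52) → (73.51,36.62) → (82.63,36.62) → (87.19,44.52). Closed: final G1 returns to the first vertex.

**Shape 3** — `<path>` cubic bezier, stroke `#ff00ff` → cut (S751, F961). Control points (SVG): P0=(95.54,70.40), P1=(118.94,59.23), P2=(15.87,33.83), P3=(42.21,22.96); sampled at t=k/3. Machine vertices: (95.54,18.15) → (86.26,33.00) → (49.53,50.94) → (42.21,65.59). Open path.

**Shape 4** — `<path>` cubic bezier, stroke `#ff00ff` → cut (S751, F961). Control points (SVG): P0=(80.23,22.03), P1=(58.58,0.57), P2=(24.40,66.06), P3=(17.06,62.24); sampled at t=k/3. Machine vertices: (80.23,66.52) → (55.86,64.78) → (31.89,39.81) → (17.06,26.31). Open path.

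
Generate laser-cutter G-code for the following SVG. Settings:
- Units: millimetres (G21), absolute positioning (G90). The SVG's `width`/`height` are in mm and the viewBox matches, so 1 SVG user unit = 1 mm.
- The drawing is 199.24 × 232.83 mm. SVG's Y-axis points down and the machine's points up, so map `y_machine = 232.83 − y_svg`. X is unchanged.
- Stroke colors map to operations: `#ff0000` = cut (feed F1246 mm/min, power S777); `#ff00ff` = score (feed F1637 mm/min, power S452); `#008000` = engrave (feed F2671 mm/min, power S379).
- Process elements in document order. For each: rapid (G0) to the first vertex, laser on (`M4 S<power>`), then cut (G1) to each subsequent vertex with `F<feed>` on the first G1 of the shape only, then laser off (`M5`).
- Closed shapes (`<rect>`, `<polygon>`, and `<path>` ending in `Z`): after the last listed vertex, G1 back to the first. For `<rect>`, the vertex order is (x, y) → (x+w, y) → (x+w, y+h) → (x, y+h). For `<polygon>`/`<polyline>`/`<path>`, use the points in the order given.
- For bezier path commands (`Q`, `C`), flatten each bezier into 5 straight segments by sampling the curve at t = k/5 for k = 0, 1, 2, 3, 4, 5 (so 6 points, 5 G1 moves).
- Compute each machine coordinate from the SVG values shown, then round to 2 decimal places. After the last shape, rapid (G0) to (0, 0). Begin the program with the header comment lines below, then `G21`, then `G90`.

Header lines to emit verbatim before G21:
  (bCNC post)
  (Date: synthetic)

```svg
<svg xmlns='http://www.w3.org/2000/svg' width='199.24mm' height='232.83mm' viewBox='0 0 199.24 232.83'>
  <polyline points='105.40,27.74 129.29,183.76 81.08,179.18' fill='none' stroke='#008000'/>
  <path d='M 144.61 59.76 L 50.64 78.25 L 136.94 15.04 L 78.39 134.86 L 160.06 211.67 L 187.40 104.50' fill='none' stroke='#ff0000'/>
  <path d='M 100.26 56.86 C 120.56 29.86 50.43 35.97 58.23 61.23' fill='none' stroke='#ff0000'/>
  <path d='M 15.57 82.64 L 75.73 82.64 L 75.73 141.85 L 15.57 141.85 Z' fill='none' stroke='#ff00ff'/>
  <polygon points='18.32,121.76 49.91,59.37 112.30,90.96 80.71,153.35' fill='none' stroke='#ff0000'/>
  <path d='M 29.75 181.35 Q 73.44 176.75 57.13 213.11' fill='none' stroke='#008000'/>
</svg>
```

1 u = 1 mm; y_m = 232.83 − y.

[1] `<polyline>` open polyline, #008000→engrave S379 F2671: (105.40,205.09) → (129.29,49.07) → (81.08,53.65)

[2] `<path>` open polyline, #ff0000→cut S777 F1246: (144.61,173.07) → (50.64,154.58) → (136.94,217.79) → (78.39,97.97) → (160.06,21.16) → (187.40,128.33)

[3] `<path>` cubic bezier, #ff0000→cut S777 F1246: (100.26,175.97) → (102.94,188.31) → (91.99,193.37) → (75.50,191.83) → (61.55,184.35) → (58.23,171.60)

[4] `<path>` rectangle, #ff00ff→score S452 F1637: (15.57,150.19) → (75.73,150.19) → (75.73,90.98) → (15.57,90.98) → (15.57,150.19) (closed)

[5] `<polygon>` regular polygon, #ff0000→cut S777 F1246: (18.32,111.07) → (49.91,173.46) → (112.30,141.87) → (80.71,79.48) → (18.32,111.07) (closed)

[6] `<path>` quadratic bezier, #008000→engrave S379 F2671: (29.75,51.48) → (44.83,51.68) → (55.10,48.61) → (60.58,42.25) → (61.25,32.63) → (57.13,19.72)

(bCNC post)
(Date: synthetic)
G21
G90
G0 X105.40 Y205.09
M4 S379
G1 X129.29 Y49.07 F2671
G1 X81.08 Y53.65
M5
G0 X144.61 Y173.07
M4 S777
G1 X50.64 Y154.58 F1246
G1 X136.94 Y217.79
G1 X78.39 Y97.97
G1 X160.06 Y21.16
G1 X187.40 Y128.33
M5
G0 X100.26 Y175.97
M4 S777
G1 X102.94 Y188.31 F1246
G1 X91.99 Y193.37
G1 X75.50 Y191.83
G1 X61.55 Y184.35
G1 X58.23 Y171.60
M5
G0 X15.57 Y150.19
M4 S452
G1 X75.73 Y150.19 F1637
G1 X75.73 Y90.98
G1 X15.57 Y90.98
G1 X15.57 Y150.19
M5
G0 X18.32 Y111.07
M4 S777
G1 X49.91 Y173.46 F1246
G1 X112.30 Y141.87
G1 X80.71 Y79.48
G1 X18.32 Y111.07
M5
G0 X29.75 Y51.48
M4 S379
G1 X44.83 Y51.68 F2671
G1 X55.10 Y48.61
G1 X60.58 Y42.25
G1 X61.25 Y32.63
G1 X57.13 Y19.72
M5
G0 X0.00 Y0.00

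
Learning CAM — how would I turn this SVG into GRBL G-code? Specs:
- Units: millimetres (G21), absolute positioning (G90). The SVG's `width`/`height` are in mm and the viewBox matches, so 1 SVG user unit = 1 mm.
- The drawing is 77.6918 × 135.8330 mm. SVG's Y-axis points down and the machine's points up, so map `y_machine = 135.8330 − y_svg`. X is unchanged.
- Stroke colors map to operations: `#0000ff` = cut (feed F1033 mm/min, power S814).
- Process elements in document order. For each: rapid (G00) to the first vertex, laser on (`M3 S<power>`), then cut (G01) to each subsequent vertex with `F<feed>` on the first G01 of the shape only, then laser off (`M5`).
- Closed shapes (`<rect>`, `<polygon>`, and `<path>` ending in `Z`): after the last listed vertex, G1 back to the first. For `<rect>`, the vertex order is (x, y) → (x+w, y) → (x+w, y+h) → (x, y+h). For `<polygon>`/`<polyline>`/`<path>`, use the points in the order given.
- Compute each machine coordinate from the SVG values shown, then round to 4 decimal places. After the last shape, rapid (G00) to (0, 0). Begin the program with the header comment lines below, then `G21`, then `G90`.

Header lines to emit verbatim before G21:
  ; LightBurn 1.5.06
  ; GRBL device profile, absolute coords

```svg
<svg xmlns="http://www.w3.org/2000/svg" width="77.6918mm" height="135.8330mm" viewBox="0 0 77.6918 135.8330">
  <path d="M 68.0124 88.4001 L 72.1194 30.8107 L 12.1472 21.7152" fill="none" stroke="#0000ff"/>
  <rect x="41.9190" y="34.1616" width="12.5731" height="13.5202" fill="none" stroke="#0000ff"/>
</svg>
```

1 u = 1 mm; y_m = 135.8330 − y.

[1] `<path>` open polyline, #0000ff→cut S814 F1033: (68.0124,47.4329) → (72.1194,105.0223) → (12.1472,114.1178)

[2] `<rect>` rectangle, #0000ff→cut S814 F1033: (41.9190,101.6714) → (54.4921,101.6714) → (54.4921,88.1512) → (41.9190,88.1512) → (41.9190,101.6714) (closed)

; LightBurn 1.5.06
; GRBL device profile, absolute coords
G21
G90
G00 X68.0124 Y47.4329
M3 S814
G01 X72.1194 Y105.0223 F1033
G01 X12.1472 Y114.1178
M5
G00 X41.9190 Y101.6714
M3 S814
G01 X54.4921 Y101.6714 F1033
G01 X54.4921 Y88.1512
G01 X41.9190 Y88.1512
G01 X41.9190 Y101.6714
M5
G00 X0.0000 Y0.0000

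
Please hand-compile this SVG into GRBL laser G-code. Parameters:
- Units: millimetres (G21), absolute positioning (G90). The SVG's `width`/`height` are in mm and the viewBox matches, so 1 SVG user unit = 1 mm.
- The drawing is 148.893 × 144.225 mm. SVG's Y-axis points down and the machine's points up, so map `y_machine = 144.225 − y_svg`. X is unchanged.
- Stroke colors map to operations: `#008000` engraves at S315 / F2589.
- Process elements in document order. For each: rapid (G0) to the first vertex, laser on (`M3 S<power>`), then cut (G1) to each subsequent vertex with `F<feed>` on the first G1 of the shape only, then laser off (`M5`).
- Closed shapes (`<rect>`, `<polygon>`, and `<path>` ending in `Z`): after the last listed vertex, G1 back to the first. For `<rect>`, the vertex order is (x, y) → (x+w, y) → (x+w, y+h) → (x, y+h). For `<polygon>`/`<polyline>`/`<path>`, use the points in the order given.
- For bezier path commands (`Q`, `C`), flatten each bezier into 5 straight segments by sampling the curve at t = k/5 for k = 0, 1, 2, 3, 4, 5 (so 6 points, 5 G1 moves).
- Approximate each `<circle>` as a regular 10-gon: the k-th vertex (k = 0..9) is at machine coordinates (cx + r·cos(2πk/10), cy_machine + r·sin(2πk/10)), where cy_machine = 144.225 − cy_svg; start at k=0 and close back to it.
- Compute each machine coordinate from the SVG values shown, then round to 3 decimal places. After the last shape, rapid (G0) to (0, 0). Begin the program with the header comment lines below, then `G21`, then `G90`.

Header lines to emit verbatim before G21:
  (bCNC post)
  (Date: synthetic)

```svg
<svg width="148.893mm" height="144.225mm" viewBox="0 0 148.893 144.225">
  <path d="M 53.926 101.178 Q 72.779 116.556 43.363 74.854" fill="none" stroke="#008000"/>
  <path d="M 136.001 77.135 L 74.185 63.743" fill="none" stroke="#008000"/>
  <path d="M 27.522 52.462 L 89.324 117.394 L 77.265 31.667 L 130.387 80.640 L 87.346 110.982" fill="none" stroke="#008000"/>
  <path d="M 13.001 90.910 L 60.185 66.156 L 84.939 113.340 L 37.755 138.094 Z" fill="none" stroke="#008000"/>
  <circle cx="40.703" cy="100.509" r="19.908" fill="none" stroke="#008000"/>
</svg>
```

(bCNC post)
(Date: synthetic)
G21
G90
G0 X53.926 Y43.047
M3 S315
G1 X59.536 Y39.179 F2589
G1 X61.285 Y39.877
G1 X59.173 Y45.142
G1 X53.199 Y54.973
G1 X43.363 Y69.371
M5
G0 X136.001 Y67.090
M3 S315
G1 X74.185 Y80.482 F2589
M5
G0 X27.522 Y91.763
M3 S315
G1 X89.324 Y26.831 F2589
G1 X77.265 Y112.558
G1 X130.387 Y63.585
G1 X87.346 Y33.243
M5
G0 X13.001 Y53.315
M3 S315
G1 X60.185 Y78.069 F2589
G1 X84.939 Y30.885
G1 X37.755 Y6.131
G1 X13.001 Y53.315
M5
G0 X60.611 Y43.716
M3 S315
G1 X56.809 Y55.418 F2589
G1 X46.855 Y62.650
G1 X34.551 Y62.650
G1 X24.597 Y55.418
G1 X20.795 Y43.716
G1 X24.597 Y32.014
G1 X34.551 Y24.782
G1 X46.855 Y24.782
G1 X56.809 Y32.014
G1 X60.611 Y43.716
M5
G0 X0.000 Y0.000

Since the viewBox matches the mm dimensions, user units are millimetres directly. The only transform is the Y-flip y_m = 144.225 − y_svg.

Shape 1 is a quadratic bezier drawn with `<path>`. Its stroke #008000 means engrave at S315, F2589. After flipping Y the toolpath is (53.926,43.047) → (59.536,39.179) → (61.285,39.877) → (59.173,45.142) → (53.199,54.973) → (43.363,69.371).

Shape 2 is a line segment drawn with `<path>`. Its stroke #008000 means engrave at S315, F2589. After flipping Y the toolpath is (136.001,67.090) → (74.185,80.482).

Shape 3 is a open polyline drawn with `<path>`. Its stroke #008000 means engrave at S315, F2589. After flipping Y the toolpath is (27.522,91.763) → (89.324,26.831) → (77.265,112.558) → (130.387,63.585) → (87.346,33.243).

Shape 4 is a regular polygon drawn with `<path>`. Its stroke #008000 means engrave at S315, F2589. After flipping Y the toolpath is (13.001,53.315) → (60.185,78.069) → (84.939,30.885) → (37.755,6.131) → (13.001,53.315), returning to the start.

Shape 5 is a circle drawn with `<circle>`. Its stroke #008000 means engrave at S315, F2589. After flipping Y the toolpath is (60.611,43.716) → (56.809,55.418) → (46.855,62.650) → (34.551,62.650) → (24.597,55.418) → (20.795,43.716) → (24.597,32.014) → (34.551,24.782) → (46.855,24.782) → (56.809,32.014) → (60.611,43.716), returning to the start.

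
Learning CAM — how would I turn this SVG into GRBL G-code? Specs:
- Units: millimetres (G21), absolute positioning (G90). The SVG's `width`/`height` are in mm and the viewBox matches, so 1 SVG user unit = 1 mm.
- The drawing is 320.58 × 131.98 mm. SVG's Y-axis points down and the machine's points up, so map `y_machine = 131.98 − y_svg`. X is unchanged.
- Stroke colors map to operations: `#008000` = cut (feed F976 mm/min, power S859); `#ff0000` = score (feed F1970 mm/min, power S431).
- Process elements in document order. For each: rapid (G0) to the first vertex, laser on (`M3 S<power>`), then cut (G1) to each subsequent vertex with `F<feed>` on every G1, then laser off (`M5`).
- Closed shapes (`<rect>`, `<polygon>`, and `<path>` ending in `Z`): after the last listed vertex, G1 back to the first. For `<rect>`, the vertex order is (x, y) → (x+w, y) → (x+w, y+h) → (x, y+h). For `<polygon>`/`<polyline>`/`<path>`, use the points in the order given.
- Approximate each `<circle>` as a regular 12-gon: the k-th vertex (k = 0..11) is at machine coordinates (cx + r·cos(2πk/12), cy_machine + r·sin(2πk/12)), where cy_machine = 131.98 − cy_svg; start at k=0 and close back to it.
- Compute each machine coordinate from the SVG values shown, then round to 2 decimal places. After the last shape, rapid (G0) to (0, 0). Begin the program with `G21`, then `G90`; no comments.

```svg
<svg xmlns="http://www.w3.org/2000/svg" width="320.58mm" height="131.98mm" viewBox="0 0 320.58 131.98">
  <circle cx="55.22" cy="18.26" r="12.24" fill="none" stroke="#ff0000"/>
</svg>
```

G21
G90
G0 X67.46 Y113.72
M3 S431
G1 X65.82 Y119.84 F1970
G1 X61.34 Y124.32 F1970
G1 X55.22 Y125.96 F1970
G1 X49.10 Y124.32 F1970
G1 X44.62 Y119.84 F1970
G1 X42.98 Y113.72 F1970
G1 X44.62 Y107.60 F1970
G1 X49.10 Y103.12 F1970
G1 X55.22 Y101.48 F1970
G1 X61.34 Y103.12 F1970
G1 X65.82 Y107.60 F1970
G1 X67.46 Y113.72 F1970
M5
G0 X0.00 Y0.00

Since the viewBox matches the mm dimensions, user units are millimetres directly. The only transform is the Y-flip y_m = 131.98 − y_svg.

Shape 1 is a circle drawn with `<circle>`. Its stroke #ff0000 means score at S431, F1970. After flipping Y the toolpath is (67.46,113.72) → (65.82,119.84) → (61.34,124.32) → (55.22,125.96) → (49.10,124.32) → (44.62,119.84) → (42.98,113.72) → (44.62,107.60) → (49.10,103.12) → (55.22,101.48) → (61.34,103.12) → (65.82,107.60) → (67.46,113.72), returning to the start.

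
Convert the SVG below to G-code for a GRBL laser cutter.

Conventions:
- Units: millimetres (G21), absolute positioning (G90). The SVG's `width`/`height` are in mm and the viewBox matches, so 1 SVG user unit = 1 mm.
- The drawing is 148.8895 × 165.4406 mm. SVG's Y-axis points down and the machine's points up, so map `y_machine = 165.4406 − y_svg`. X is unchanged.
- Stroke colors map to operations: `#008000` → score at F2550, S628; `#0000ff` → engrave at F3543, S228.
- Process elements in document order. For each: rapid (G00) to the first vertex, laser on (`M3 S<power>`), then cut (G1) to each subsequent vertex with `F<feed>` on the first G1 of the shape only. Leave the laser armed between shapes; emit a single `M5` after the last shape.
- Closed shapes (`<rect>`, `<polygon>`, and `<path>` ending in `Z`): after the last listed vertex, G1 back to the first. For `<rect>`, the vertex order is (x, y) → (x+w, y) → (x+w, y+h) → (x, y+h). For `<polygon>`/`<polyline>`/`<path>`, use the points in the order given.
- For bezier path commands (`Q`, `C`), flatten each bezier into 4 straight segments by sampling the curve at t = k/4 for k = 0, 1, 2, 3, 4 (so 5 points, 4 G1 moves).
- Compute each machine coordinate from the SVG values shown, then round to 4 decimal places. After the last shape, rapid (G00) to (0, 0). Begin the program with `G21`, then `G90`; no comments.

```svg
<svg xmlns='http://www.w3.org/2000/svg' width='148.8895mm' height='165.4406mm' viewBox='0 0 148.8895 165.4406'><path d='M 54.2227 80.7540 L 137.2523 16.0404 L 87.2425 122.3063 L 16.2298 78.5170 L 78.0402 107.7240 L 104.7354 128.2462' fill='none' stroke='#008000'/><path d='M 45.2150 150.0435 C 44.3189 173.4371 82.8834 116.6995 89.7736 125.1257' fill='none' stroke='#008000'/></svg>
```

G21
G90
G00 X54.2227 Y84.6866
M3 S628
G1 X137.2523 Y149.4002 F2550
G1 X87.2425 Y43.1343
G1 X16.2298 Y86.9236
G1 X78.0402 Y57.7166
G1 X104.7354 Y37.1944
G00 X45.2150 Y15.3971
M3 S628
G1 X50.8303 Y10.6063 F2550
G1 X64.5744 Y22.2432
G1 X79.7785 Y36.6866
G1 X89.7736 Y40.3149
M5
G00 X0.0000 Y0.0000

1 u = 1 mm; y_m = 165.4406 − y.

[1] `<path>` open polyline, #008000→score S628 F2550: (54.2227,84.6866) → (137.2523,149.4002) → (87.2425,43.1343) → (16.2298,86.9236) → (78.0402,57.7166) → (104.7354,37.1944)

[2] `<path>` cubic bezier, #008000→score S628 F2550: (45.2150,15.3971) → (50.8303,10.6063) → (64.5744,22.2432) → (79.7785,36.6866) → (89.7736,40.3149)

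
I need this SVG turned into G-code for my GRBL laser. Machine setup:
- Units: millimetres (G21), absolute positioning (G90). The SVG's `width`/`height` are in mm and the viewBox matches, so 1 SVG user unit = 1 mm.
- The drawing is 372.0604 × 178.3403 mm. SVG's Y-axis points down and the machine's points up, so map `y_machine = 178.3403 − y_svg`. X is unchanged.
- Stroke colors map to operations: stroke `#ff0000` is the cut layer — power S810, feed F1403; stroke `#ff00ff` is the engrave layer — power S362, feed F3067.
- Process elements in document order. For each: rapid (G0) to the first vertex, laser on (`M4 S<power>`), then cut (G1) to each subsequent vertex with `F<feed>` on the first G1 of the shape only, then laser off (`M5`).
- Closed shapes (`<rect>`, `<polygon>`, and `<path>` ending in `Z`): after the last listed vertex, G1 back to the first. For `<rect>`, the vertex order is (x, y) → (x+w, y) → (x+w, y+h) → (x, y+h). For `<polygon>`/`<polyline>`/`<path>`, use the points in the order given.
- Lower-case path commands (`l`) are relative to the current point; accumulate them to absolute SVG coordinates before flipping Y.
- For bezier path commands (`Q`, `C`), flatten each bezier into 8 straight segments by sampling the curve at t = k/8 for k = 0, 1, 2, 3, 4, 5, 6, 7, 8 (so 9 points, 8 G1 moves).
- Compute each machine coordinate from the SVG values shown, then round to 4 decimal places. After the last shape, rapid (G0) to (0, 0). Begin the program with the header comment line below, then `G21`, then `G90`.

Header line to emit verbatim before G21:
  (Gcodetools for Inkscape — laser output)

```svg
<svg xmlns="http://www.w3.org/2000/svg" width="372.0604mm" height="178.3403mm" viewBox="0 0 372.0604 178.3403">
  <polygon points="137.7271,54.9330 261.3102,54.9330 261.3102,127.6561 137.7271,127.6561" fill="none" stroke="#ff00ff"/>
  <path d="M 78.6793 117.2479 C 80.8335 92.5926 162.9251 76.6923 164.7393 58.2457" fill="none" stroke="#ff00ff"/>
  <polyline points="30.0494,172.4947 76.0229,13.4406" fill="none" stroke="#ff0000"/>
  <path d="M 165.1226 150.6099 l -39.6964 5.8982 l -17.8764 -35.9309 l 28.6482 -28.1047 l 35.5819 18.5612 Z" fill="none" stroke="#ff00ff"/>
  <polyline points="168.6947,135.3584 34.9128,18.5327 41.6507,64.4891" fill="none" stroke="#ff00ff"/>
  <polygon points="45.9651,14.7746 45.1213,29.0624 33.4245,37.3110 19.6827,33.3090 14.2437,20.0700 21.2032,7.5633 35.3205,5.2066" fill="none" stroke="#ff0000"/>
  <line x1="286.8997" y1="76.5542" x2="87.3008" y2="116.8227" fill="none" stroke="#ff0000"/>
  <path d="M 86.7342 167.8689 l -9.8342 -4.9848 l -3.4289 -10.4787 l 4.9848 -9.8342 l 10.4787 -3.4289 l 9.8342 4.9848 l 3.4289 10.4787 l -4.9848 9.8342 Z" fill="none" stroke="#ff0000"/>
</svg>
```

(Gcodetools for Inkscape — laser output)
G21
G90
G0 X137.7271 Y123.4073
M4 S362
G1 X261.3102 Y123.4073 F3067
G1 X261.3102 Y50.6842
G1 X137.7271 Y50.6842
G1 X137.7271 Y123.4073
M5
G0 X78.6793 Y61.0924
M4 S362
G1 X82.9213 Y69.9498 F3067
G1 X92.7799 Y78.1189
G1 X106.3775 Y85.7321
G1 X121.8368 Y92.9218
G1 X137.2801 Y99.8204
G1 X150.8300 Y106.5605
G1 X160.6089 Y113.2744
G1 X164.7393 Y120.0946
M5
G0 X30.0494 Y5.8456
M4 S810
G1 X76.0229 Y164.8997 F1403
M5
G0 X165.1226 Y27.7304
M4 S362
G1 X125.4262 Y21.8322 F3067
G1 X107.5498 Y57.7631
G1 X136.1980 Y85.8678
G1 X171.7799 Y67.3066
G1 X165.1226 Y27.7304
M5
G0 X168.6947 Y42.9819
M4 S362
G1 X34.9128 Y159.8076 F3067
G1 X41.6507 Y113.8512
M5
G0 X45.9651 Y163.5657
M4 S810
G1 X45.1213 Y149.2779 F1403
G1 X33.4245 Y141.0293
G1 X19.6827 Y145.0313
G1 X14.2437 Y158.2703
G1 X21.2032 Y170.7770
G1 X35.3205 Y173.1337
G1 X45.9651 Y163.5657
M5
G0 X286.8997 Y101.7861
M4 S810
G1 X87.3008 Y61.5176 F1403
M5
G0 X86.7342 Y10.4714
M4 S810
G1 X76.9000 Y15.4562 F1403
G1 X73.4711 Y25.9349
G1 X78.4559 Y35.7691
G1 X88.9346 Y39.1980
G1 X98.7688 Y34.2132
G1 X102.1977 Y23.7345
G1 X97.2129 Y13.9003
G1 X86.7342 Y10.4714
M5
G0 X0.0000 Y0.0000

Since the viewBox matches the mm dimensions, user units are millimetres directly. The only transform is the Y-flip y_m = 178.3403 − y_svg.

Shape 1 is a rectangle drawn with `<polygon>`. Its stroke #ff00ff means engrave at S362, F3067. After flipping Y the toolpath is (137.7271,123.4073) → (261.3102,123.4073) → (261.3102,50.6842) → (137.7271,50.6842) → (137.7271,123.4073), returning to the start.

Shape 2 is a cubic bezier drawn with `<path>`. Its stroke #ff00ff means engrave at S362, F3067. After flipping Y the toolpath is (78.6793,61.0924) → (82.9213,69.9498) → (92.7799,78.1189) → (106.3775,85.7321) → (121.8368,92.9218) → (137.2801,99.8204) → (150.8300,106.5605) → (160.6089,113.2744) → (164.7393,120.0946).

Shape 3 is a line segment drawn with `<polyline>`. Its stroke #ff0000 means cut at S810, F1403. After flipping Y the toolpath is (30.0494,5.8456) → (76.0229,164.8997).

Shape 4 is a regular polygon drawn with `<path>`. Its stroke #ff00ff means engrave at S362, F3067. After flipping Y the toolpath is (165.1226,27.7304) → (125.4262,21.8322) → (107.5498,57.7631) → (136.1980,85.8678) → (171.7799,67.3066) → (165.1226,27.7304), returning to the start.

Shape 5 is a open polyline drawn with `<polyline>`. Its stroke #ff00ff means engrave at S362, F3067. After flipping Y the toolpath is (168.6947,42.9819) → (34.9128,159.8076) → (41.6507,113.8512).

Shape 6 is a regular polygon drawn with `<polygon>`. Its stroke #ff0000 means cut at S810, F1403. After flipping Y the toolpath is (45.9651,163.5657) → (45.1213,149.2779) → (33.4245,141.0293) → (19.6827,145.0313) → (14.2437,158.2703) → (21.2032,170.7770) → (35.3205,173.1337) → (45.9651,163.5657), returning to the start.

Shape 7 is a line segment drawn with `<line>`. Its stroke #ff0000 means cut at S810, F1403. After flipping Y the toolpath is (286.8997,101.7861) → (87.3008,61.5176).

Shape 8 is a regular polygon drawn with `<path>`. Its stroke #ff0000 means cut at S810, F1403. After flipping Y the toolpath is (86.7342,10.4714) → (76.9000,15.4562) → (73.4711,25.9349) → (78.4559,35.7691) → (88.9346,39.1980) → (98.7688,34.2132) → (102.1977,23.7345) → (97.2129,13.9003) → (86.7342,10.4714), returning to the start.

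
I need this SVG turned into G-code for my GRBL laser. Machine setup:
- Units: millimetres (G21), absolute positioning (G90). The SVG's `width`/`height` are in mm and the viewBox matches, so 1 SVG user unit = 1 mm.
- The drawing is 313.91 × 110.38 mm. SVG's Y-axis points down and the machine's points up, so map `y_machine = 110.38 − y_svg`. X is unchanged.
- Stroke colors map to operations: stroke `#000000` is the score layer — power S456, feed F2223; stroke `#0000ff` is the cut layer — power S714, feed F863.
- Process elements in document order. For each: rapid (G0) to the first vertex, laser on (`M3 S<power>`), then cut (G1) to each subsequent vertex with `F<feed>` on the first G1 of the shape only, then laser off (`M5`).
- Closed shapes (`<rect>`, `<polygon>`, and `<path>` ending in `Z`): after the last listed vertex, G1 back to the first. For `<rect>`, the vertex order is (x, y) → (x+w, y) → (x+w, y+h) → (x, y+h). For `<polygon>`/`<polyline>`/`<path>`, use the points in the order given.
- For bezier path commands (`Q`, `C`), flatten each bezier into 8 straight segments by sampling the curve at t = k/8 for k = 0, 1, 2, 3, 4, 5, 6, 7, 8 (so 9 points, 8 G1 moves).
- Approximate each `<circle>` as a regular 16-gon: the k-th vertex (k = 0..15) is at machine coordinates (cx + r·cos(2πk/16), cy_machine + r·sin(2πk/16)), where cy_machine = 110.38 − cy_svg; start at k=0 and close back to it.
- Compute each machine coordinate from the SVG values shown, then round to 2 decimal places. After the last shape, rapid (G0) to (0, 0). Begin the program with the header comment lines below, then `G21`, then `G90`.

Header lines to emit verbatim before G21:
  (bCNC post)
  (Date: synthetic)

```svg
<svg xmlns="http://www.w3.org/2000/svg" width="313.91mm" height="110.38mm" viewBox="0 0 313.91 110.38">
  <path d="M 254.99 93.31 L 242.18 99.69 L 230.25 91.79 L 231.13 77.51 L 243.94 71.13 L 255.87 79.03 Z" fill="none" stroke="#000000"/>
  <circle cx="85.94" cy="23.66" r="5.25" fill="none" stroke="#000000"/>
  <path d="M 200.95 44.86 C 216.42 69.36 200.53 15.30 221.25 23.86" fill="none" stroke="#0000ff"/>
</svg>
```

(bCNC post)
(Date: synthetic)
G21
G90
G0 X254.99 Y17.07
M3 S456
G1 X242.18 Y10.69 F2223
G1 X230.25 Y18.59
G1 X231.13 Y32.87
G1 X243.94 Y39.25
G1 X255.87 Y31.35
G1 X254.99 Y17.07
M5
G0 X91.19 Y86.72
M3 S456
G1 X90.79 Y88.73 F2223
G1 X89.65 Y90.43
G1 X87.95 Y91.57
G1 X85.94 Y91.97
G1 X83.93 Y91.57
G1 X82.23 Y90.43
G1 X81.09 Y88.73
G1 X80.69 Y86.72
G1 X81.09 Y84.71
G1 X82.23 Y83.01
G1 X83.93 Y81.87
G1 X85.94 Y81.47
G1 X87.95 Y81.87
G1 X89.65 Y83.01
G1 X90.79 Y84.71
G1 X91.19 Y86.72
M5
G0 X200.95 Y65.52
M3 S714
G1 X205.41 Y59.74 F863
G1 X207.73 Y59.67
G1 X208.71 Y63.65
G1 X209.13 Y70.04
G1 X209.80 Y77.18
G1 X211.51 Y83.40
G1 X215.06 Y87.07
G1 X221.25 Y86.52
M5
G0 X0.00 Y0.00

viewBox `0 0 313.91 110.38` with mm width/height → 1 unit = 1 mm. Flip: y_m = 110.38 − y_svg.

**Shape 1** — `<path>` regular polygon, stroke `#000000` → score (S456, F2223). Machine vertices: (254.99,17.07) → (242.18,10.69) → (230.25,18.59) → (231.13,32.87) → (243.94,39.25) → (255.87,31.35) → (254.99,17.07). Closed: final G1 returns to the first vertex.

**Shape 2** — `<circle>` circle, stroke `#000000` → score (S456, F2223). Machine vertices: (91.19,86.72) → (90.79,88.73) → (89.65,90.43) → (87.95,91.57) → (85.94,91.97) → (83.93,91.57) → (82.23,90.43) → (81.09,88.73) → (80.69,86.72) → (81.09,84.71) → (82.23,83.01) → (83.93,81.87) → (85.94,81.47) → (87.95,81.87) → (89.65,83.01) → (90.79,84.71) → (91.19,86.72). Closed: final G1 returns to the first vertex.

**Shape 3** — `<path>` cubic bezier, stroke `#0000ff` → cut (S714, F863). Control points (SVG): P0=(200.95,44.86), P1=(216.42,69.36), P2=(200.53,15.30), P3=(221.25,23.86); sampled at t=k/8. Machine vertices: (200.95,65.52) → (205.41,59.74) → (207.73,59.67) → (208.71,63.65) → (209.13,70.04) → (209.80,77.18) → (211.51,83.40) → (215.06,87.07) → (221.25,86.52). Open path.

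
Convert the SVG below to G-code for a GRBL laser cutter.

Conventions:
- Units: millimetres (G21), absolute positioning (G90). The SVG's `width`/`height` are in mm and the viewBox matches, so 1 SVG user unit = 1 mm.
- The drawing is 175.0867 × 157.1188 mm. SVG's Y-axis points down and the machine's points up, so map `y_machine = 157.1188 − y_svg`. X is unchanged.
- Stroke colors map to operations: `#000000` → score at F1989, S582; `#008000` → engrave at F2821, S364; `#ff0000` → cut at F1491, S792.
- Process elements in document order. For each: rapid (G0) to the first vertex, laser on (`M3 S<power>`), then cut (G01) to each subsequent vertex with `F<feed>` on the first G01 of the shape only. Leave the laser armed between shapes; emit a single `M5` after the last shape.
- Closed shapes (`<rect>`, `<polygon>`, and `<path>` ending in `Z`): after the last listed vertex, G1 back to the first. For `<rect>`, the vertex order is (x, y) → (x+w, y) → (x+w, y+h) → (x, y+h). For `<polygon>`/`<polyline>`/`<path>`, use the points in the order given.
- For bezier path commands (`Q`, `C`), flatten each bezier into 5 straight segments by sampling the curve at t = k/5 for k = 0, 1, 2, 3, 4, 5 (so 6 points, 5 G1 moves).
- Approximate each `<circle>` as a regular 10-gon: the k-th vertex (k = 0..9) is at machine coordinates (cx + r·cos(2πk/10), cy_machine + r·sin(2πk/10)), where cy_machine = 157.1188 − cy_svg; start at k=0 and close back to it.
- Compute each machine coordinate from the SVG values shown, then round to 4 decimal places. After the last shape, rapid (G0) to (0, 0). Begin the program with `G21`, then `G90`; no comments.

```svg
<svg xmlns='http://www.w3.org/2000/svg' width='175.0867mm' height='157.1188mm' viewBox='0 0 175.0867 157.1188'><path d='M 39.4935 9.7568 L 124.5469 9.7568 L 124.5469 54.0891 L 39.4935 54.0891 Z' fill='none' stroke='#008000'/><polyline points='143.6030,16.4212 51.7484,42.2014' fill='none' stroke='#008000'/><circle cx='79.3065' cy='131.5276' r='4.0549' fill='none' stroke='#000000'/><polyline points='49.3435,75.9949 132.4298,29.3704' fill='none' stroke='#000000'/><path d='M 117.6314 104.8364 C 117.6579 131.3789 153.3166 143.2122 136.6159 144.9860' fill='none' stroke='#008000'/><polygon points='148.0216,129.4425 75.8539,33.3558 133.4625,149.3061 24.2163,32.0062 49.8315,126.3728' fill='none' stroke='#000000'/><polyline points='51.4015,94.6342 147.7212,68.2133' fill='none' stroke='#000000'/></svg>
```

G21
G90
G0 X39.4935 Y147.3620
M3 S364
G01 X124.5469 Y147.3620 F2821
G01 X124.5469 Y103.0297
G01 X39.4935 Y103.0297
G01 X39.4935 Y147.3620
G0 X143.6030 Y140.6976
M3 S364
G01 X51.7484 Y114.9174 F2821
G0 X83.3614 Y25.5912
M3 S582
G01 X82.5870 Y27.9746 F1989
G01 X80.5595 Y29.4476
G01 X78.0535 Y29.4476
G01 X76.0260 Y27.9746
G01 X75.2516 Y25.5912
G01 X76.0260 Y23.2078
G01 X78.0535 Y21.7348
G01 X80.5595 Y21.7348
G01 X82.5870 Y23.2078
G01 X83.3614 Y25.5912
G0 X49.3435 Y81.1239
M3 S582
G01 X132.4298 Y127.7484 F1989
G0 X117.6314 Y52.2824
M3 S364
G01 X121.2192 Y38.0848 F2821
G01 X129.1352 Y27.1942
G01 X137.1557 Y19.3875
G01 X141.0571 Y14.4414
G01 X136.6159 Y12.1328
G0 X148.0216 Y27.6763
M3 S582
G01 X75.8539 Y123.7630 F1989
G01 X133.4625 Y7.8127
G01 X24.2163 Y125.1126
G01 X49.8315 Y30.7460
G01 X148.0216 Y27.6763
G0 X51.4015 Y62.4846
M3 S582
G01 X147.7212 Y88.9055 F1989
M5
G0 X0.0000 Y0.0000

viewBox `0 0 175.0867 157.1188` with mm width/height → 1 unit = 1 mm. Flip: y_m = 157.1188 − y_svg.

**Shape 1** — `<path>` rectangle, stroke `#008000` → engrave (S364, F2821). Machine vertices: (39.4935,147.3620) → (124.5469,147.3620) → (124.5469,103.0297) → (39.4935,103.0297) → (39.4935,147.3620). Closed: final G1 returns to the first vertex.

**Shape 2** — `<polyline>` line segment, stroke `#008000` → engrave (S364, F2821). Machine vertices: (143.6030,140.6976) → (51.7484,114.9174). Open path.

**Shape 3** — `<circle>` circle, stroke `#000000` → score (S582, F1989). Machine vertices: (83.3614,25.5912) → (82.5870,27.9746) → (80.5595,29.4476) → (78.0535,29.4476) → (76.0260,27.9746) → (75.2516,25.5912) → (76.0260,23.2078) → (78.0535,21.7348) → (80.5595,21.7348) → (82.5870,23.2078) → (83.3614,25.5912). Closed: final G1 returns to the first vertex.

**Shape 4** — `<polyline>` line segment, stroke `#000000` → score (S582, F1989). Machine vertices: (49.3435,81.1239) → (132.4298,127.7484). Open path.

**Shape 5** — `<path>` cubic bezier, stroke `#008000` → engrave (S364, F2821). Control points (SVG): P0=(117.6314,104.8364), P1=(117.6579,131.3789), P2=(153.3166,143.2122), P3=(136.6159,144.9860); sampled at t=k/5. Machine vertices: (117.6314,52.2824) → (121.2192,38.0848) → (129.1352,27.1942) → (137.1557,19.3875) → (141.0571,14.4414) → (136.6159,12.1328). Open path.

**Shape 6** — `<polygon>` closed polygon, stroke `#000000` → score (S582, F1989). Machine vertices: (148.0216,27.6763) → (75.8539,123.7630) → (133.4625,7.8127) → (24.2163,125.1126) → (49.8315,30.7460) → (148.0216,27.6763). Closed: final G1 returns to the first vertex.

**Shape 7** — `<polyline>` line segment, stroke `#000000` → score (S582, F1989). Machine vertices: (51.4015,62.4846) → (147.7212,88.9055). Open path.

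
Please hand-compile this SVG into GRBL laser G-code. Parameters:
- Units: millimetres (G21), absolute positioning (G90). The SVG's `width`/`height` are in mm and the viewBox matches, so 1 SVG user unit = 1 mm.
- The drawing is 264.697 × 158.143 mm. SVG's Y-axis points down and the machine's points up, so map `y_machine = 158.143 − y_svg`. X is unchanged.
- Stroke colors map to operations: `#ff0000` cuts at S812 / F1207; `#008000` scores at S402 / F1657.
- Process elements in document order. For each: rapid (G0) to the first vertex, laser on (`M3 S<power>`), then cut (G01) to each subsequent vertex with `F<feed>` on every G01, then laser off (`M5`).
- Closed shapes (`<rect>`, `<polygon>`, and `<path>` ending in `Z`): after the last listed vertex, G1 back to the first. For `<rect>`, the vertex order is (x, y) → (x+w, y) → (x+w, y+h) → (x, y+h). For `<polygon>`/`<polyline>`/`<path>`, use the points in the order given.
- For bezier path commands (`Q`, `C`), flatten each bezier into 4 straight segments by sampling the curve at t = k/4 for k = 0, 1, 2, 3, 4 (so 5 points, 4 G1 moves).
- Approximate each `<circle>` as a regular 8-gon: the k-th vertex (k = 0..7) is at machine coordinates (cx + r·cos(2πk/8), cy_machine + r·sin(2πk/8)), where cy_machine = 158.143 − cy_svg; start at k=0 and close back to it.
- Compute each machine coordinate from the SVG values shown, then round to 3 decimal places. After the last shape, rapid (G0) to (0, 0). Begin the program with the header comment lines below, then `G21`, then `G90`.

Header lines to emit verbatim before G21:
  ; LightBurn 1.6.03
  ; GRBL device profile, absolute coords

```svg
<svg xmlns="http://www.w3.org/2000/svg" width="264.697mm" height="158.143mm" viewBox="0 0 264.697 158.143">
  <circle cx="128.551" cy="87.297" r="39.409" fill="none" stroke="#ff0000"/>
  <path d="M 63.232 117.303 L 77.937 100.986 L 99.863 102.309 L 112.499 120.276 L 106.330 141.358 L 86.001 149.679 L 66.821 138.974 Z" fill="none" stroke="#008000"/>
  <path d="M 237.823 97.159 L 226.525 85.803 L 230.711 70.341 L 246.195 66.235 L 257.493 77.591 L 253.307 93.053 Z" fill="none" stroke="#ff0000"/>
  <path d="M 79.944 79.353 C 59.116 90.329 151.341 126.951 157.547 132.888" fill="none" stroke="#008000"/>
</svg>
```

; LightBurn 1.6.03
; GRBL device profile, absolute coords
G21
G90
G0 X167.960 Y70.846
M3 S812
G01 X156.417 Y98.712 F1207
G01 X128.551 Y110.255 F1207
G01 X100.685 Y98.712 F1207
G01 X89.142 Y70.846 F1207
G01 X100.685 Y42.980 F1207
G01 X128.551 Y31.437 F1207
G01 X156.417 Y42.980 F1207
G01 X167.960 Y70.846 F1207
M5
G0 X63.232 Y40.840
M3 S402
G01 X77.937 Y57.157 F1657
G01 X99.863 Y55.834 F1657
G01 X112.499 Y37.867 F1657
G01 X106.330 Y16.785 F1657
G01 X86.001 Y8.464 F1657
G01 X66.821 Y19.169 F1657
G01 X63.232 Y40.840 F1657
M5
G0 X237.823 Y60.984
M3 S812
G01 X226.525 Y72.340 F1207
G01 X230.711 Y87.802 F1207
G01 X246.195 Y91.908 F1207
G01 X257.493 Y80.552 F1207
G01 X253.307 Y65.090 F1207
G01 X237.823 Y60.984 F1207
M5
G0 X79.944 Y78.790
M3 S402
G01 X82.410 Y66.630 F1657
G01 X108.608 Y50.133 F1657
G01 X139.874 Y34.581 F1657
G01 X157.547 Y25.255 F1657
M5
G0 X0.000 Y0.000

Since the viewBox matches the mm dimensions, user units are millimetres directly. The only transform is the Y-flip y_m = 158.143 − y_svg.

Shape 1 is a circle drawn with `<circle>`. Its stroke #ff0000 means cut at S812, F1207. After flipping Y the toolpath is (167.960,70.846) → (156.417,98.712) → (128.551,110.255) → (100.685,98.712) → (89.142,70.846) → (100.685,42.980) → (128.551,31.437) → (156.417,42.980) → (167.960,70.846), returning to the start.

Shape 2 is a regular polygon drawn with `<path>`. Its stroke #008000 means score at S402, F1657. After flipping Y the toolpath is (63.232,40.840) → (77.937,57.157) → (99.863,55.834) → (112.499,37.867) → (106.330,16.785) → (86.001,8.464) → (66.821,19.169) → (63.232,40.840), returning to the start.

Shape 3 is a regular polygon drawn with `<path>`. Its stroke #ff0000 means cut at S812, F1207. After flipping Y the toolpath is (237.823,60.984) → (226.525,72.340) → (230.711,87.802) → (246.195,91.908) → (257.493,80.552) → (253.307,65.090) → (237.823,60.984), returning to the start.

Shape 4 is a cubic bezier drawn with `<path>`. Its stroke #008000 means score at S402, F1657. After flipping Y the toolpath is (79.944,78.790) → (82.410,66.630) → (108.608,50.133) → (139.874,34.581) → (157.547,25.255).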